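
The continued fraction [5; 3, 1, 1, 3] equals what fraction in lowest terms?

Using pₖ = aₖpₖ₋₁ + pₖ₋₂ and qₖ = aₖqₖ₋₁ + qₖ₋₂:
  k=0: a=5, p=5, q=1
  k=1: a=3, p=16, q=3
  k=2: a=1, p=21, q=4
  k=3: a=1, p=37, q=7
  k=4: a=3, p=132, q=25

132/25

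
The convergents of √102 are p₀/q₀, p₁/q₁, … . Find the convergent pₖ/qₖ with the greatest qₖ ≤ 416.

2030/201

√102 = [10; 10, 20, …] (period length 2).
Convergents:
  p_0/q_0 = 10/1
  p_1/q_1 = 101/10
  p_2/q_2 = 2030/201
  p_3/q_3 = 20401/2020
q_2 = 201 ≤ 416 < 2020 = q_3, so the answer is 2030/201.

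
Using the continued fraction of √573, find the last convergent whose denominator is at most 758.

√573 = [23; 1, 14, 1, 46, …] (period length 4).
Convergents:
  p_0/q_0 = 23/1
  p_1/q_1 = 24/1
  p_2/q_2 = 359/15
  p_3/q_3 = 383/16
  p_4/q_4 = 17977/751
  p_5/q_5 = 18360/767
q_4 = 751 ≤ 758 < 767 = q_5, so the answer is 17977/751.

17977/751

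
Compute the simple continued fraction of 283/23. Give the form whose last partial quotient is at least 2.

[12; 3, 3, 2]

283 = 12×23 + 7
23 = 3×7 + 2
7 = 3×2 + 1
2 = 2×1 + 0  (stop)
So 283/23 = [12; 3, 3, 2].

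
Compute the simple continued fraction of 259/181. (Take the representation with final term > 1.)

259 = 1×181 + 78
181 = 2×78 + 25
78 = 3×25 + 3
25 = 8×3 + 1
3 = 3×1 + 0  (stop)
So 259/181 = [1; 2, 3, 8, 3].

[1; 2, 3, 8, 3]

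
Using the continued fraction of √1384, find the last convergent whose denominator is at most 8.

186/5

√1384 = [37; 4, 1, 17, 1, 4, 74, …] (period length 6).
Convergents:
  p_0/q_0 = 37/1
  p_1/q_1 = 149/4
  p_2/q_2 = 186/5
  p_3/q_3 = 3311/89
q_2 = 5 ≤ 8 < 89 = q_3, so the answer is 186/5.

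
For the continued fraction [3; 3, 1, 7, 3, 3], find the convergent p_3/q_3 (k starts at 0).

Using pₖ = aₖpₖ₋₁ + pₖ₋₂, qₖ = aₖqₖ₋₁ + qₖ₋₂ (with p₋₁=1, p₋₂=0, q₋₁=0, q₋₂=1):
  k=0: a=3, p=3, q=1
  k=1: a=3, p=10, q=3
  k=2: a=1, p=13, q=4
  k=3: a=7, p=101, q=31

101/31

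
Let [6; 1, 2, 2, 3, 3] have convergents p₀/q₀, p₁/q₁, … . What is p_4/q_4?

161/24

Using pₖ = aₖpₖ₋₁ + pₖ₋₂, qₖ = aₖqₖ₋₁ + qₖ₋₂ (with p₋₁=1, p₋₂=0, q₋₁=0, q₋₂=1):
  k=0: a=6, p=6, q=1
  k=1: a=1, p=7, q=1
  k=2: a=2, p=20, q=3
  k=3: a=2, p=47, q=7
  k=4: a=3, p=161, q=24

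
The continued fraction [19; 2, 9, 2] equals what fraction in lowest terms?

Using pₖ = aₖpₖ₋₁ + pₖ₋₂ and qₖ = aₖqₖ₋₁ + qₖ₋₂:
  k=0: a=19, p=19, q=1
  k=1: a=2, p=39, q=2
  k=2: a=9, p=370, q=19
  k=3: a=2, p=779, q=40

779/40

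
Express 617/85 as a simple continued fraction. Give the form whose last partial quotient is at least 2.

617 = 7·85 + 22
85 = 3·22 + 19
22 = 1·19 + 3
19 = 6·3 + 1
3 = 3·1 + 0  (stop)
So 617/85 = [7; 3, 1, 6, 3].

[7; 3, 1, 6, 3]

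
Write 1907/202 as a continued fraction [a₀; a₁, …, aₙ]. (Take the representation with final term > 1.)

1907 = 9*202 + 89
202 = 2*89 + 24
89 = 3*24 + 17
24 = 1*17 + 7
17 = 2*7 + 3
7 = 2*3 + 1
3 = 3*1 + 0  (stop)
So 1907/202 = [9; 2, 3, 1, 2, 2, 3].

[9; 2, 3, 1, 2, 2, 3]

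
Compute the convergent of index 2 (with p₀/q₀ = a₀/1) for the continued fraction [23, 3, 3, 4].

Using pₖ = aₖpₖ₋₁ + pₖ₋₂, qₖ = aₖqₖ₋₁ + qₖ₋₂ (with p₋₁=1, p₋₂=0, q₋₁=0, q₋₂=1):
  k=0: a=23, p=23, q=1
  k=1: a=3, p=70, q=3
  k=2: a=3, p=233, q=10

233/10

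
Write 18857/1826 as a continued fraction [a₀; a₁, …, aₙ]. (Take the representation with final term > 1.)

[10; 3, 17, 17, 2]

18857 = 10×1826 + 597
1826 = 3×597 + 35
597 = 17×35 + 2
35 = 17×2 + 1
2 = 2×1 + 0  (stop)
So 18857/1826 = [10; 3, 17, 17, 2].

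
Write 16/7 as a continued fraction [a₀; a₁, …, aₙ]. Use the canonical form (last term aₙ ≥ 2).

16 = 2×7 + 2
7 = 3×2 + 1
2 = 2×1 + 0  (stop)
So 16/7 = [2; 3, 2].

[2; 3, 2]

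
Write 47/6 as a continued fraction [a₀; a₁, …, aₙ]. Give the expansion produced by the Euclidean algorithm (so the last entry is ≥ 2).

[7; 1, 5]

47 = 7·6 + 5
6 = 1·5 + 1
5 = 5·1 + 0  (stop)
So 47/6 = [7; 1, 5].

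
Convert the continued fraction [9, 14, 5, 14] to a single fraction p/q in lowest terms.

9143/1008

Fold from the inside: start with 14/1.
  5 + 1/14 = 71/14
  14 + 14/71 = 1008/71
  9 + 71/1008 = 9143/1008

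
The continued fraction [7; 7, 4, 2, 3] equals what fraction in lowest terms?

Fold from the inside: start with 3/1.
  2 + 1/3 = 7/3
  4 + 3/7 = 31/7
  7 + 7/31 = 224/31
  7 + 31/224 = 1599/224

1599/224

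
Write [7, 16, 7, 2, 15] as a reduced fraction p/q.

26433/3743

Fold from the inside: start with 15/1.
  2 + 1/15 = 31/15
  7 + 15/31 = 232/31
  16 + 31/232 = 3743/232
  7 + 232/3743 = 26433/3743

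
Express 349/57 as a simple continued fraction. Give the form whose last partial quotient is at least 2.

[6; 8, 7]

349 = 6*57 + 7
57 = 8*7 + 1
7 = 7*1 + 0  (stop)
So 349/57 = [6; 8, 7].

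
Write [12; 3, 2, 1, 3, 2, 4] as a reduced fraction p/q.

Fold from the inside: start with 4/1.
  2 + 1/4 = 9/4
  3 + 4/9 = 31/9
  1 + 9/31 = 40/31
  2 + 31/40 = 111/40
  3 + 40/111 = 373/111
  12 + 111/373 = 4587/373

4587/373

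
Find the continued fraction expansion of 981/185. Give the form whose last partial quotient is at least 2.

[5; 3, 3, 3, 2, 2]

981 = 5*185 + 56
185 = 3*56 + 17
56 = 3*17 + 5
17 = 3*5 + 2
5 = 2*2 + 1
2 = 2*1 + 0  (stop)
So 981/185 = [5; 3, 3, 3, 2, 2].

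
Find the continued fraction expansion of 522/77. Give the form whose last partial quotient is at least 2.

522 = 6*77 + 60
77 = 1*60 + 17
60 = 3*17 + 9
17 = 1*9 + 8
9 = 1*8 + 1
8 = 8*1 + 0  (stop)
So 522/77 = [6; 1, 3, 1, 1, 8].

[6; 1, 3, 1, 1, 8]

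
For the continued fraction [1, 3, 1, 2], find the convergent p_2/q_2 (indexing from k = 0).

5/4

Using pₖ = aₖpₖ₋₁ + pₖ₋₂, qₖ = aₖqₖ₋₁ + qₖ₋₂ (with p₋₁=1, p₋₂=0, q₋₁=0, q₋₂=1):
  k=0: a=1, p=1, q=1
  k=1: a=3, p=4, q=3
  k=2: a=1, p=5, q=4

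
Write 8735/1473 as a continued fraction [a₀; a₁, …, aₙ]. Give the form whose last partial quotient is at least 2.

[5; 1, 13, 3, 3, 10]

8735 = 5×1473 + 1370
1473 = 1×1370 + 103
1370 = 13×103 + 31
103 = 3×31 + 10
31 = 3×10 + 1
10 = 10×1 + 0  (stop)
So 8735/1473 = [5; 1, 13, 3, 3, 10].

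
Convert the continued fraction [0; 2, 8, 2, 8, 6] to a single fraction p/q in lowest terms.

881/1866

Fold from the inside: start with 6/1.
  8 + 1/6 = 49/6
  2 + 6/49 = 104/49
  8 + 49/104 = 881/104
  2 + 104/881 = 1866/881
  0 + 881/1866 = 881/1866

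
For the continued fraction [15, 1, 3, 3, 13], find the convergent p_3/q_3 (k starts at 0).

Using pₖ = aₖpₖ₋₁ + pₖ₋₂, qₖ = aₖqₖ₋₁ + qₖ₋₂ (with p₋₁=1, p₋₂=0, q₋₁=0, q₋₂=1):
  k=0: a=15, p=15, q=1
  k=1: a=1, p=16, q=1
  k=2: a=3, p=63, q=4
  k=3: a=3, p=205, q=13

205/13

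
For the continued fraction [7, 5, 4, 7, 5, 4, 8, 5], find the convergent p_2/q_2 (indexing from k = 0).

151/21

Using pₖ = aₖpₖ₋₁ + pₖ₋₂, qₖ = aₖqₖ₋₁ + qₖ₋₂ (with p₋₁=1, p₋₂=0, q₋₁=0, q₋₂=1):
  k=0: a=7, p=7, q=1
  k=1: a=5, p=36, q=5
  k=2: a=4, p=151, q=21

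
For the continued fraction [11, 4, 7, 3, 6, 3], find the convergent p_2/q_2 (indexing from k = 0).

326/29

Using pₖ = aₖpₖ₋₁ + pₖ₋₂, qₖ = aₖqₖ₋₁ + qₖ₋₂ (with p₋₁=1, p₋₂=0, q₋₁=0, q₋₂=1):
  k=0: a=11, p=11, q=1
  k=1: a=4, p=45, q=4
  k=2: a=7, p=326, q=29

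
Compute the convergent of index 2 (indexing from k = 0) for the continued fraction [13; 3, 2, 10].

Using pₖ = aₖpₖ₋₁ + pₖ₋₂, qₖ = aₖqₖ₋₁ + qₖ₋₂ (with p₋₁=1, p₋₂=0, q₋₁=0, q₋₂=1):
  k=0: a=13, p=13, q=1
  k=1: a=3, p=40, q=3
  k=2: a=2, p=93, q=7

93/7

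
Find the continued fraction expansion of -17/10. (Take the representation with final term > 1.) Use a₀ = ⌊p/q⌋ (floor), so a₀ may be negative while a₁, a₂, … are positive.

-17 = -2·10 + 3
10 = 3·3 + 1
3 = 3·1 + 0  (stop)
So -17/10 = [-2; 3, 3].

[-2; 3, 3]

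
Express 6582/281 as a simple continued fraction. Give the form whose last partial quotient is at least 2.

[23; 2, 2, 1, 3, 3, 3]

6582 = 23×281 + 119
281 = 2×119 + 43
119 = 2×43 + 33
43 = 1×33 + 10
33 = 3×10 + 3
10 = 3×3 + 1
3 = 3×1 + 0  (stop)
So 6582/281 = [23; 2, 2, 1, 3, 3, 3].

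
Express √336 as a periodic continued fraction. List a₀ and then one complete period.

a₀ = ⌊√336⌋ = 18.

[18; 3, 36]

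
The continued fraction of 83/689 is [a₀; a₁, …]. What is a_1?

83 = 0·689 + 83   →  a_0 = 0
689 = 8·83 + 25   →  a_1 = 8

8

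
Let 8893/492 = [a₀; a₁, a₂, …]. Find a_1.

13

8893 = 18·492 + 37   →  a_0 = 18
492 = 13·37 + 11   →  a_1 = 13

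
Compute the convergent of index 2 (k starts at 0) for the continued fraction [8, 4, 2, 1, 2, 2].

Using pₖ = aₖpₖ₋₁ + pₖ₋₂, qₖ = aₖqₖ₋₁ + qₖ₋₂ (with p₋₁=1, p₋₂=0, q₋₁=0, q₋₂=1):
  k=0: a=8, p=8, q=1
  k=1: a=4, p=33, q=4
  k=2: a=2, p=74, q=9

74/9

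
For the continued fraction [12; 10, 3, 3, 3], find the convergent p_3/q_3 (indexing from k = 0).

Using pₖ = aₖpₖ₋₁ + pₖ₋₂, qₖ = aₖqₖ₋₁ + qₖ₋₂ (with p₋₁=1, p₋₂=0, q₋₁=0, q₋₂=1):
  k=0: a=12, p=12, q=1
  k=1: a=10, p=121, q=10
  k=2: a=3, p=375, q=31
  k=3: a=3, p=1246, q=103

1246/103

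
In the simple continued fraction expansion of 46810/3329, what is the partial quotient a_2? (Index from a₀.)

46810 = 14·3329 + 204   →  a_0 = 14
3329 = 16·204 + 65   →  a_1 = 16
204 = 3·65 + 9   →  a_2 = 3

3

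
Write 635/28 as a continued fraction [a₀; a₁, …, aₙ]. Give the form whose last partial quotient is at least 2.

635 = 22·28 + 19
28 = 1·19 + 9
19 = 2·9 + 1
9 = 9·1 + 0  (stop)
So 635/28 = [22; 1, 2, 9].

[22; 1, 2, 9]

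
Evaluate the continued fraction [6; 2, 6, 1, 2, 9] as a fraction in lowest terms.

2599/402

Using pₖ = aₖpₖ₋₁ + pₖ₋₂ and qₖ = aₖqₖ₋₁ + qₖ₋₂:
  k=0: a=6, p=6, q=1
  k=1: a=2, p=13, q=2
  k=2: a=6, p=84, q=13
  k=3: a=1, p=97, q=15
  k=4: a=2, p=278, q=43
  k=5: a=9, p=2599, q=402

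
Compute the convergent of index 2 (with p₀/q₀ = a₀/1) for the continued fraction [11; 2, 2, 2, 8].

57/5

Using pₖ = aₖpₖ₋₁ + pₖ₋₂, qₖ = aₖqₖ₋₁ + qₖ₋₂ (with p₋₁=1, p₋₂=0, q₋₁=0, q₋₂=1):
  k=0: a=11, p=11, q=1
  k=1: a=2, p=23, q=2
  k=2: a=2, p=57, q=5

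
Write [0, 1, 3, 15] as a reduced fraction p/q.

Using pₖ = aₖpₖ₋₁ + pₖ₋₂ and qₖ = aₖqₖ₋₁ + qₖ₋₂:
  k=0: a=0, p=0, q=1
  k=1: a=1, p=1, q=1
  k=2: a=3, p=3, q=4
  k=3: a=15, p=46, q=61

46/61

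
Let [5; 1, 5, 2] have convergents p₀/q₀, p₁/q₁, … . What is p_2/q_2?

35/6

Using pₖ = aₖpₖ₋₁ + pₖ₋₂, qₖ = aₖqₖ₋₁ + qₖ₋₂ (with p₋₁=1, p₋₂=0, q₋₁=0, q₋₂=1):
  k=0: a=5, p=5, q=1
  k=1: a=1, p=6, q=1
  k=2: a=5, p=35, q=6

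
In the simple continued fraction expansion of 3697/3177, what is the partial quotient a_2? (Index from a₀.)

3697 = 1·3177 + 520   →  a_0 = 1
3177 = 6·520 + 57   →  a_1 = 6
520 = 9·57 + 7   →  a_2 = 9

9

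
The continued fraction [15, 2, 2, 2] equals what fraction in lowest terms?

Using pₖ = aₖpₖ₋₁ + pₖ₋₂ and qₖ = aₖqₖ₋₁ + qₖ₋₂:
  k=0: a=15, p=15, q=1
  k=1: a=2, p=31, q=2
  k=2: a=2, p=77, q=5
  k=3: a=2, p=185, q=12

185/12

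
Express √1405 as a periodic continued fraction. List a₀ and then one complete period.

[37; 2, 14, 2, 74]

a₀ = ⌊√1405⌋ = 37.
With m₀=0, d₀=1 and mₖ₊₁ = dₖaₖ − mₖ, dₖ₊₁ = (n − mₖ₊₁²)/dₖ, aₖ₊₁ = ⌊(a₀+mₖ₊₁)/dₖ₊₁⌋:
  k=1: m=37, d=36, a=2
  k=2: m=35, d=5, a=14
  k=3: m=35, d=36, a=2
  k=4: m=37, d=1, a=74
d=1 and a=2a₀=74 at k=4, so the next step gives (m, d) = (37, 36) again — its k=1 value — and the period has length 4.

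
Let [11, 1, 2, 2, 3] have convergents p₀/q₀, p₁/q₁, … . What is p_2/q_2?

Using pₖ = aₖpₖ₋₁ + pₖ₋₂, qₖ = aₖqₖ₋₁ + qₖ₋₂ (with p₋₁=1, p₋₂=0, q₋₁=0, q₋₂=1):
  k=0: a=11, p=11, q=1
  k=1: a=1, p=12, q=1
  k=2: a=2, p=35, q=3

35/3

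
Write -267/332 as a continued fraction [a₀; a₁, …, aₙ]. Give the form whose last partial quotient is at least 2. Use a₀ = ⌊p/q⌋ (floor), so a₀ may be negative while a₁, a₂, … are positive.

[-1; 5, 9, 3, 2]

-267 = -1×332 + 65
332 = 5×65 + 7
65 = 9×7 + 2
7 = 3×2 + 1
2 = 2×1 + 0  (stop)
So -267/332 = [-1; 5, 9, 3, 2].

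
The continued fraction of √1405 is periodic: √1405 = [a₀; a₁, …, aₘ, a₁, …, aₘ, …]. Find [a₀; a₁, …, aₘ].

a₀ = ⌊√1405⌋ = 37.
With m₀=0, d₀=1 and mₖ₊₁ = dₖaₖ − mₖ, dₖ₊₁ = (n − mₖ₊₁²)/dₖ, aₖ₊₁ = ⌊(a₀+mₖ₊₁)/dₖ₊₁⌋:
  k=1: m=37, d=36, a=2
  k=2: m=35, d=5, a=14
  k=3: m=35, d=36, a=2
  k=4: m=37, d=1, a=74
d=1 and a=2a₀=74 at k=4, so the next step gives (m, d) = (37, 36) again — its k=1 value — and the period has length 4.

[37; 2, 14, 2, 74]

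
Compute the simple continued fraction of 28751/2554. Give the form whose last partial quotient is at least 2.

[11; 3, 1, 7, 1, 7, 4, 2]

28751 = 11·2554 + 657
2554 = 3·657 + 583
657 = 1·583 + 74
583 = 7·74 + 65
74 = 1·65 + 9
65 = 7·9 + 2
9 = 4·2 + 1
2 = 2·1 + 0  (stop)
So 28751/2554 = [11; 3, 1, 7, 1, 7, 4, 2].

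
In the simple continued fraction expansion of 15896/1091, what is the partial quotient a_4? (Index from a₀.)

15896 = 14·1091 + 622   →  a_0 = 14
1091 = 1·622 + 469   →  a_1 = 1
622 = 1·469 + 153   →  a_2 = 1
469 = 3·153 + 10   →  a_3 = 3
153 = 15·10 + 3   →  a_4 = 15

15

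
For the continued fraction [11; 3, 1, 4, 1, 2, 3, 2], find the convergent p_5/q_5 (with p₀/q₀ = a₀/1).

Using pₖ = aₖpₖ₋₁ + pₖ₋₂, qₖ = aₖqₖ₋₁ + qₖ₋₂ (with p₋₁=1, p₋₂=0, q₋₁=0, q₋₂=1):
  k=0: a=11, p=11, q=1
  k=1: a=3, p=34, q=3
  k=2: a=1, p=45, q=4
  k=3: a=4, p=214, q=19
  k=4: a=1, p=259, q=23
  k=5: a=2, p=732, q=65

732/65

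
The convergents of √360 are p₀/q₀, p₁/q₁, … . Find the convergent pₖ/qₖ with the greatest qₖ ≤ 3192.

27379/1443

√360 = [18; 1, 36, …] (period length 2).
Convergents:
  p_0/q_0 = 18/1
  p_1/q_1 = 19/1
  p_2/q_2 = 702/37
  p_3/q_3 = 721/38
  p_4/q_4 = 26658/1405
  p_5/q_5 = 27379/1443
  p_6/q_6 = 1012302/53353
q_5 = 1443 ≤ 3192 < 53353 = q_6, so the answer is 27379/1443.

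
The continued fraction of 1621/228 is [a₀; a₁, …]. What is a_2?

8

1621 = 7·228 + 25   →  a_0 = 7
228 = 9·25 + 3   →  a_1 = 9
25 = 8·3 + 1   →  a_2 = 8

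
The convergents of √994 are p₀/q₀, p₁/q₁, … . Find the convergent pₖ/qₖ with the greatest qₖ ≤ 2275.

√994 = [31; 1, 1, 8, 1, 1, 62, …] (period length 6).
Convergents:
  p_0/q_0 = 31/1
  p_1/q_1 = 32/1
  p_2/q_2 = 63/2
  p_3/q_3 = 536/17
  p_4/q_4 = 599/19
  p_5/q_5 = 1135/36
  p_6/q_6 = 70969/2251
  p_7/q_7 = 72104/2287
q_6 = 2251 ≤ 2275 < 2287 = q_7, so the answer is 70969/2251.

70969/2251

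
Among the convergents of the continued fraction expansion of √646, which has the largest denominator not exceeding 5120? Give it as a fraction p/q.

√646 = [25; 2, 2, 2, 50, …] (period length 4).
Convergents:
  p_0/q_0 = 25/1
  p_1/q_1 = 51/2
  p_2/q_2 = 127/5
  p_3/q_3 = 305/12
  p_4/q_4 = 15377/605
  p_5/q_5 = 31059/1222
  p_6/q_6 = 77495/3049
  p_7/q_7 = 186049/7320
q_6 = 3049 ≤ 5120 < 7320 = q_7, so the answer is 77495/3049.

77495/3049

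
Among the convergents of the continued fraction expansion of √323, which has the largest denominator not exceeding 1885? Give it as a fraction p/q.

√323 = [17; 1, 34, …] (period length 2).
Convergents:
  p_0/q_0 = 17/1
  p_1/q_1 = 18/1
  p_2/q_2 = 629/35
  p_3/q_3 = 647/36
  p_4/q_4 = 22627/1259
  p_5/q_5 = 23274/1295
  p_6/q_6 = 813943/45289
q_5 = 1295 ≤ 1885 < 45289 = q_6, so the answer is 23274/1295.

23274/1295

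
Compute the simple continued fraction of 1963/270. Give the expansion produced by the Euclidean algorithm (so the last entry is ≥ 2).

[7; 3, 1, 2, 3, 7]

1963 = 7×270 + 73
270 = 3×73 + 51
73 = 1×51 + 22
51 = 2×22 + 7
22 = 3×7 + 1
7 = 7×1 + 0  (stop)
So 1963/270 = [7; 3, 1, 2, 3, 7].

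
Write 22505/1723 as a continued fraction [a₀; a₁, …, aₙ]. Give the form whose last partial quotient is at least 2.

[13; 16, 3, 1, 12, 2]

22505 = 13*1723 + 106
1723 = 16*106 + 27
106 = 3*27 + 25
27 = 1*25 + 2
25 = 12*2 + 1
2 = 2*1 + 0  (stop)
So 22505/1723 = [13; 16, 3, 1, 12, 2].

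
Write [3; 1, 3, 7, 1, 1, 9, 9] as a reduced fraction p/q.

20222/5381

Fold from the inside: start with 9/1.
  9 + 1/9 = 82/9
  1 + 9/82 = 91/82
  1 + 82/91 = 173/91
  7 + 91/173 = 1302/173
  3 + 173/1302 = 4079/1302
  1 + 1302/4079 = 5381/4079
  3 + 4079/5381 = 20222/5381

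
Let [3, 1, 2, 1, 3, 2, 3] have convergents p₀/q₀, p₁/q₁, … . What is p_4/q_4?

Using pₖ = aₖpₖ₋₁ + pₖ₋₂, qₖ = aₖqₖ₋₁ + qₖ₋₂ (with p₋₁=1, p₋₂=0, q₋₁=0, q₋₂=1):
  k=0: a=3, p=3, q=1
  k=1: a=1, p=4, q=1
  k=2: a=2, p=11, q=3
  k=3: a=1, p=15, q=4
  k=4: a=3, p=56, q=15

56/15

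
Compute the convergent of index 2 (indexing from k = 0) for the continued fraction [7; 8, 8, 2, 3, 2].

463/65

Using pₖ = aₖpₖ₋₁ + pₖ₋₂, qₖ = aₖqₖ₋₁ + qₖ₋₂ (with p₋₁=1, p₋₂=0, q₋₁=0, q₋₂=1):
  k=0: a=7, p=7, q=1
  k=1: a=8, p=57, q=8
  k=2: a=8, p=463, q=65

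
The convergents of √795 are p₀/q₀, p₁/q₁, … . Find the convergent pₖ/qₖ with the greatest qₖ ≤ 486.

√795 = [28; 5, 9, 5, 56, …] (period length 4).
Convergents:
  p_0/q_0 = 28/1
  p_1/q_1 = 141/5
  p_2/q_2 = 1297/46
  p_3/q_3 = 6626/235
  p_4/q_4 = 372353/13206
q_3 = 235 ≤ 486 < 13206 = q_4, so the answer is 6626/235.

6626/235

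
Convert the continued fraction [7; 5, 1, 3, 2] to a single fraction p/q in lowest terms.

373/52

Fold from the inside: start with 2/1.
  3 + 1/2 = 7/2
  1 + 2/7 = 9/7
  5 + 7/9 = 52/9
  7 + 9/52 = 373/52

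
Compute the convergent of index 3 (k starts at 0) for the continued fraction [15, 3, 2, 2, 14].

260/17

Using pₖ = aₖpₖ₋₁ + pₖ₋₂, qₖ = aₖqₖ₋₁ + qₖ₋₂ (with p₋₁=1, p₋₂=0, q₋₁=0, q₋₂=1):
  k=0: a=15, p=15, q=1
  k=1: a=3, p=46, q=3
  k=2: a=2, p=107, q=7
  k=3: a=2, p=260, q=17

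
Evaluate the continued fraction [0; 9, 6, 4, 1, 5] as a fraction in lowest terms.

180/1649

Fold from the inside: start with 5/1.
  1 + 1/5 = 6/5
  4 + 5/6 = 29/6
  6 + 6/29 = 180/29
  9 + 29/180 = 1649/180
  0 + 180/1649 = 180/1649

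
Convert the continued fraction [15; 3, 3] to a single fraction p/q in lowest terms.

153/10

Using pₖ = aₖpₖ₋₁ + pₖ₋₂ and qₖ = aₖqₖ₋₁ + qₖ₋₂:
  k=0: a=15, p=15, q=1
  k=1: a=3, p=46, q=3
  k=2: a=3, p=153, q=10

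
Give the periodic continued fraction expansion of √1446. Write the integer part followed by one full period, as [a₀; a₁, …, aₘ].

a₀ = ⌊√1446⌋ = 38.
With m₀=0, d₀=1 and mₖ₊₁ = dₖaₖ − mₖ, dₖ₊₁ = (n − mₖ₊₁²)/dₖ, aₖ₊₁ = ⌊(a₀+mₖ₊₁)/dₖ₊₁⌋:
  k=1: m=38, d=2, a=38
  k=2: m=38, d=1, a=76
d=1 and a=2a₀=76 at k=2, so the next step gives (m, d) = (38, 2) again — its k=1 value — and the period has length 2.

[38; 38, 76]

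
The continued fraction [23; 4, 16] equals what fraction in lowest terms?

1511/65

Using pₖ = aₖpₖ₋₁ + pₖ₋₂ and qₖ = aₖqₖ₋₁ + qₖ₋₂:
  k=0: a=23, p=23, q=1
  k=1: a=4, p=93, q=4
  k=2: a=16, p=1511, q=65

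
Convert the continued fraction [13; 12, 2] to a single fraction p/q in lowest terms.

327/25

Using pₖ = aₖpₖ₋₁ + pₖ₋₂ and qₖ = aₖqₖ₋₁ + qₖ₋₂:
  k=0: a=13, p=13, q=1
  k=1: a=12, p=157, q=12
  k=2: a=2, p=327, q=25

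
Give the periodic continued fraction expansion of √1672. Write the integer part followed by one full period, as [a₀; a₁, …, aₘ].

a₀ = ⌊√1672⌋ = 40.
With m₀=0, d₀=1 and mₖ₊₁ = dₖaₖ − mₖ, dₖ₊₁ = (n − mₖ₊₁²)/dₖ, aₖ₊₁ = ⌊(a₀+mₖ₊₁)/dₖ₊₁⌋:
  k=1: m=40, d=72, a=1
  k=2: m=32, d=9, a=8
  k=3: m=40, d=8, a=10
  k=4: m=40, d=9, a=8
  k=5: m=32, d=72, a=1
  k=6: m=40, d=1, a=80
d=1 and a=2a₀=80 at k=6, so the next step gives (m, d) = (40, 72) again — its k=1 value — and the period has length 6.

[40; 1, 8, 10, 8, 1, 80]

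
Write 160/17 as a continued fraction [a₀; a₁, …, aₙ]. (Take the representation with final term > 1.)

160 = 9*17 + 7
17 = 2*7 + 3
7 = 2*3 + 1
3 = 3*1 + 0  (stop)
So 160/17 = [9; 2, 2, 3].

[9; 2, 2, 3]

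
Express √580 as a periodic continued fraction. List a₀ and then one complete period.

a₀ = ⌊√580⌋ = 24.
With m₀=0, d₀=1 and mₖ₊₁ = dₖaₖ − mₖ, dₖ₊₁ = (n − mₖ₊₁²)/dₖ, aₖ₊₁ = ⌊(a₀+mₖ₊₁)/dₖ₊₁⌋:
  k=1: m=24, d=4, a=12
  k=2: m=24, d=1, a=48
d=1 and a=2a₀=48 at k=2, so the next step gives (m, d) = (24, 4) again — its k=1 value — and the period has length 2.

[24; 12, 48]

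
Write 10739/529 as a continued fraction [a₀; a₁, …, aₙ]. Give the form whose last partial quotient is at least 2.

[20; 3, 3, 17, 3]

10739 = 20×529 + 159
529 = 3×159 + 52
159 = 3×52 + 3
52 = 17×3 + 1
3 = 3×1 + 0  (stop)
So 10739/529 = [20; 3, 3, 17, 3].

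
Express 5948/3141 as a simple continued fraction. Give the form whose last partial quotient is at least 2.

5948 = 1*3141 + 2807
3141 = 1*2807 + 334
2807 = 8*334 + 135
334 = 2*135 + 64
135 = 2*64 + 7
64 = 9*7 + 1
7 = 7*1 + 0  (stop)
So 5948/3141 = [1; 1, 8, 2, 2, 9, 7].

[1; 1, 8, 2, 2, 9, 7]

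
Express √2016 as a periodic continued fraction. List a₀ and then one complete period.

a₀ = ⌊√2016⌋ = 44.

[44; 1, 8, 1, 88]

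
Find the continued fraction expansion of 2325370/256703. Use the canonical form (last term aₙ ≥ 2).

2325370 = 9×256703 + 15043
256703 = 17×15043 + 972
15043 = 15×972 + 463
972 = 2×463 + 46
463 = 10×46 + 3
46 = 15×3 + 1
3 = 3×1 + 0  (stop)
So 2325370/256703 = [9; 17, 15, 2, 10, 15, 3].

[9; 17, 15, 2, 10, 15, 3]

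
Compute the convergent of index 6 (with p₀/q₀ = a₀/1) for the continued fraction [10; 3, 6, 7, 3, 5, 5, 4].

121545/11782

Using pₖ = aₖpₖ₋₁ + pₖ₋₂, qₖ = aₖqₖ₋₁ + qₖ₋₂ (with p₋₁=1, p₋₂=0, q₋₁=0, q₋₂=1):
  k=0: a=10, p=10, q=1
  k=1: a=3, p=31, q=3
  k=2: a=6, p=196, q=19
  k=3: a=7, p=1403, q=136
  k=4: a=3, p=4405, q=427
  k=5: a=5, p=23428, q=2271
  k=6: a=5, p=121545, q=11782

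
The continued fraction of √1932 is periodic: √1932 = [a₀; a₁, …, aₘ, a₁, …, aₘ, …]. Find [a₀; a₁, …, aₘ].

[43; 1, 20, 1, 86]

a₀ = ⌊√1932⌋ = 43.
With m₀=0, d₀=1 and mₖ₊₁ = dₖaₖ − mₖ, dₖ₊₁ = (n − mₖ₊₁²)/dₖ, aₖ₊₁ = ⌊(a₀+mₖ₊₁)/dₖ₊₁⌋:
  k=1: m=43, d=83, a=1
  k=2: m=40, d=4, a=20
  k=3: m=40, d=83, a=1
  k=4: m=43, d=1, a=86
d=1 and a=2a₀=86 at k=4, so the next step gives (m, d) = (43, 83) again — its k=1 value — and the period has length 4.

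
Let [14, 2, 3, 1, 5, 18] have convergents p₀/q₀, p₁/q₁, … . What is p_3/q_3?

130/9

Using pₖ = aₖpₖ₋₁ + pₖ₋₂, qₖ = aₖqₖ₋₁ + qₖ₋₂ (with p₋₁=1, p₋₂=0, q₋₁=0, q₋₂=1):
  k=0: a=14, p=14, q=1
  k=1: a=2, p=29, q=2
  k=2: a=3, p=101, q=7
  k=3: a=1, p=130, q=9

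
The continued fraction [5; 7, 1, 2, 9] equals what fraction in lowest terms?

1103/215

Using pₖ = aₖpₖ₋₁ + pₖ₋₂ and qₖ = aₖqₖ₋₁ + qₖ₋₂:
  k=0: a=5, p=5, q=1
  k=1: a=7, p=36, q=7
  k=2: a=1, p=41, q=8
  k=3: a=2, p=118, q=23
  k=4: a=9, p=1103, q=215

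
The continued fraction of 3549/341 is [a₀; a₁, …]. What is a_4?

3549 = 10·341 + 139   →  a_0 = 10
341 = 2·139 + 63   →  a_1 = 2
139 = 2·63 + 13   →  a_2 = 2
63 = 4·13 + 11   →  a_3 = 4
13 = 1·11 + 2   →  a_4 = 1

1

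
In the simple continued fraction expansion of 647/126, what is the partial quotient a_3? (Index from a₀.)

2

647 = 5·126 + 17   →  a_0 = 5
126 = 7·17 + 7   →  a_1 = 7
17 = 2·7 + 3   →  a_2 = 2
7 = 2·3 + 1   →  a_3 = 2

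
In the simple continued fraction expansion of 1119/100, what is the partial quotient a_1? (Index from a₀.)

5

1119 = 11·100 + 19   →  a_0 = 11
100 = 5·19 + 5   →  a_1 = 5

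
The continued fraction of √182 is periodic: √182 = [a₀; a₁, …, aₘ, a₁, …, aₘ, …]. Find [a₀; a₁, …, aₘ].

[13; 2, 26]

a₀ = ⌊√182⌋ = 13.
With m₀=0, d₀=1 and mₖ₊₁ = dₖaₖ − mₖ, dₖ₊₁ = (n − mₖ₊₁²)/dₖ, aₖ₊₁ = ⌊(a₀+mₖ₊₁)/dₖ₊₁⌋:
  k=1: m=13, d=13, a=2
  k=2: m=13, d=1, a=26
d=1 and a=2a₀=26 at k=2, so the next step gives (m, d) = (13, 13) again — its k=1 value — and the period has length 2.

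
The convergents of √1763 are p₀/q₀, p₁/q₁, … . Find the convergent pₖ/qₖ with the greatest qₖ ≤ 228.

3527/84

√1763 = [41; 1, 82, …] (period length 2).
Convergents:
  p_0/q_0 = 41/1
  p_1/q_1 = 42/1
  p_2/q_2 = 3485/83
  p_3/q_3 = 3527/84
  p_4/q_4 = 292699/6971
q_3 = 84 ≤ 228 < 6971 = q_4, so the answer is 3527/84.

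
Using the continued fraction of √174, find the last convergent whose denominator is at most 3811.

√174 = [13; 5, 4, 5, 26, …] (period length 4).
Convergents:
  p_0/q_0 = 13/1
  p_1/q_1 = 66/5
  p_2/q_2 = 277/21
  p_3/q_3 = 1451/110
  p_4/q_4 = 38003/2881
  p_5/q_5 = 191466/14515
q_4 = 2881 ≤ 3811 < 14515 = q_5, so the answer is 38003/2881.

38003/2881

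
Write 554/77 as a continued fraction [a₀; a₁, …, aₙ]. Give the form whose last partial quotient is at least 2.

[7; 5, 7, 2]

554 = 7×77 + 15
77 = 5×15 + 2
15 = 7×2 + 1
2 = 2×1 + 0  (stop)
So 554/77 = [7; 5, 7, 2].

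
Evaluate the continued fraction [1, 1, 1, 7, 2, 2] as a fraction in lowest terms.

121/79

Using pₖ = aₖpₖ₋₁ + pₖ₋₂ and qₖ = aₖqₖ₋₁ + qₖ₋₂:
  k=0: a=1, p=1, q=1
  k=1: a=1, p=2, q=1
  k=2: a=1, p=3, q=2
  k=3: a=7, p=23, q=15
  k=4: a=2, p=49, q=32
  k=5: a=2, p=121, q=79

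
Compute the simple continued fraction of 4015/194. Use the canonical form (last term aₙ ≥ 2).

[20; 1, 2, 3, 2, 8]

4015 = 20·194 + 135
194 = 1·135 + 59
135 = 2·59 + 17
59 = 3·17 + 8
17 = 2·8 + 1
8 = 8·1 + 0  (stop)
So 4015/194 = [20; 1, 2, 3, 2, 8].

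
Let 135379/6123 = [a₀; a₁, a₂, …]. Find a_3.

5

135379 = 22·6123 + 673   →  a_0 = 22
6123 = 9·673 + 66   →  a_1 = 9
673 = 10·66 + 13   →  a_2 = 10
66 = 5·13 + 1   →  a_3 = 5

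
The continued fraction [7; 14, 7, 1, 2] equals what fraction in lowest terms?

Fold from the inside: start with 2/1.
  1 + 1/2 = 3/2
  7 + 2/3 = 23/3
  14 + 3/23 = 325/23
  7 + 23/325 = 2298/325

2298/325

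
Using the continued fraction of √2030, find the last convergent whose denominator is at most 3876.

√2030 = [45; 18, 90, …] (period length 2).
Convergents:
  p_0/q_0 = 45/1
  p_1/q_1 = 811/18
  p_2/q_2 = 73035/1621
  p_3/q_3 = 1315441/29196
q_2 = 1621 ≤ 3876 < 29196 = q_3, so the answer is 73035/1621.

73035/1621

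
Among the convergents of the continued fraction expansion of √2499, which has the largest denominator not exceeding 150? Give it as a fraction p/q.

4999/100

√2499 = [49; 1, 98, …] (period length 2).
Convergents:
  p_0/q_0 = 49/1
  p_1/q_1 = 50/1
  p_2/q_2 = 4949/99
  p_3/q_3 = 4999/100
  p_4/q_4 = 494851/9899
q_3 = 100 ≤ 150 < 9899 = q_4, so the answer is 4999/100.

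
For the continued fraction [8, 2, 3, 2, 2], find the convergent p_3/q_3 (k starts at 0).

Using pₖ = aₖpₖ₋₁ + pₖ₋₂, qₖ = aₖqₖ₋₁ + qₖ₋₂ (with p₋₁=1, p₋₂=0, q₋₁=0, q₋₂=1):
  k=0: a=8, p=8, q=1
  k=1: a=2, p=17, q=2
  k=2: a=3, p=59, q=7
  k=3: a=2, p=135, q=16

135/16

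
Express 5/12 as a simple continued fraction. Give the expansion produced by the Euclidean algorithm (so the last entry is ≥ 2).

[0; 2, 2, 2]

5 = 0×12 + 5
12 = 2×5 + 2
5 = 2×2 + 1
2 = 2×1 + 0  (stop)
So 5/12 = [0; 2, 2, 2].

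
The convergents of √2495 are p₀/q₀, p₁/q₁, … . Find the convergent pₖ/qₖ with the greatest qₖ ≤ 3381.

√2495 = [49; 1, 18, 1, 98, …] (period length 4).
Convergents:
  p_0/q_0 = 49/1
  p_1/q_1 = 50/1
  p_2/q_2 = 949/19
  p_3/q_3 = 999/20
  p_4/q_4 = 98851/1979
  p_5/q_5 = 99850/1999
  p_6/q_6 = 1896151/37961
q_5 = 1999 ≤ 3381 < 37961 = q_6, so the answer is 99850/1999.

99850/1999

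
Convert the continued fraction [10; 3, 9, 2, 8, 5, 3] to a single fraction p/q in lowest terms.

Fold from the inside: start with 3/1.
  5 + 1/3 = 16/3
  8 + 3/16 = 131/16
  2 + 16/131 = 278/131
  9 + 131/278 = 2633/278
  3 + 278/2633 = 8177/2633
  10 + 2633/8177 = 84403/8177

84403/8177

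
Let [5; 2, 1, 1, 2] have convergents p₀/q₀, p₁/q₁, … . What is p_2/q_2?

16/3

Using pₖ = aₖpₖ₋₁ + pₖ₋₂, qₖ = aₖqₖ₋₁ + qₖ₋₂ (with p₋₁=1, p₋₂=0, q₋₁=0, q₋₂=1):
  k=0: a=5, p=5, q=1
  k=1: a=2, p=11, q=2
  k=2: a=1, p=16, q=3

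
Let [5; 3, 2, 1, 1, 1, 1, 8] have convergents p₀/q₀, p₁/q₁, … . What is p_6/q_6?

Using pₖ = aₖpₖ₋₁ + pₖ₋₂, qₖ = aₖqₖ₋₁ + qₖ₋₂ (with p₋₁=1, p₋₂=0, q₋₁=0, q₋₂=1):
  k=0: a=5, p=5, q=1
  k=1: a=3, p=16, q=3
  k=2: a=2, p=37, q=7
  k=3: a=1, p=53, q=10
  k=4: a=1, p=90, q=17
  k=5: a=1, p=143, q=27
  k=6: a=1, p=233, q=44

233/44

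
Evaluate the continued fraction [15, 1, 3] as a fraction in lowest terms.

63/4

Using pₖ = aₖpₖ₋₁ + pₖ₋₂ and qₖ = aₖqₖ₋₁ + qₖ₋₂:
  k=0: a=15, p=15, q=1
  k=1: a=1, p=16, q=1
  k=2: a=3, p=63, q=4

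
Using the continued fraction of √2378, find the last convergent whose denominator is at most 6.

√2378 = [48; 1, 3, 3, 1, 96, …] (period length 5).
Convergents:
  p_0/q_0 = 48/1
  p_1/q_1 = 49/1
  p_2/q_2 = 195/4
  p_3/q_3 = 634/13
q_2 = 4 ≤ 6 < 13 = q_3, so the answer is 195/4.

195/4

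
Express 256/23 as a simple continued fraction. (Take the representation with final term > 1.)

[11; 7, 1, 2]

256 = 11·23 + 3
23 = 7·3 + 2
3 = 1·2 + 1
2 = 2·1 + 0  (stop)
So 256/23 = [11; 7, 1, 2].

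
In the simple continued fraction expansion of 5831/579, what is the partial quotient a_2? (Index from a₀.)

5831 = 10·579 + 41   →  a_0 = 10
579 = 14·41 + 5   →  a_1 = 14
41 = 8·5 + 1   →  a_2 = 8

8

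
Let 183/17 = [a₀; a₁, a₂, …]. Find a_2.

183 = 10·17 + 13   →  a_0 = 10
17 = 1·13 + 4   →  a_1 = 1
13 = 3·4 + 1   →  a_2 = 3

3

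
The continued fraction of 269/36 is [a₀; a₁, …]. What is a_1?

2

269 = 7·36 + 17   →  a_0 = 7
36 = 2·17 + 2   →  a_1 = 2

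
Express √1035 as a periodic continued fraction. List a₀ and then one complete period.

a₀ = ⌊√1035⌋ = 32.

[32; 5, 1, 5, 64]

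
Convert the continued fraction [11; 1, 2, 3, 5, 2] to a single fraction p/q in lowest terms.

1357/116

Fold from the inside: start with 2/1.
  5 + 1/2 = 11/2
  3 + 2/11 = 35/11
  2 + 11/35 = 81/35
  1 + 35/81 = 116/81
  11 + 81/116 = 1357/116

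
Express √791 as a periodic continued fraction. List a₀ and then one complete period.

[28; 8, 56]

a₀ = ⌊√791⌋ = 28.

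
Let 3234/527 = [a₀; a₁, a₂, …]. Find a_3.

7

3234 = 6·527 + 72   →  a_0 = 6
527 = 7·72 + 23   →  a_1 = 7
72 = 3·23 + 3   →  a_2 = 3
23 = 7·3 + 2   →  a_3 = 7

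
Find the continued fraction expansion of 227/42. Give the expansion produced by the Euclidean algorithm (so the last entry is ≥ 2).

227 = 5×42 + 17
42 = 2×17 + 8
17 = 2×8 + 1
8 = 8×1 + 0  (stop)
So 227/42 = [5; 2, 2, 8].

[5; 2, 2, 8]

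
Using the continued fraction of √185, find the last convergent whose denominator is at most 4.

√185 = [13; 1, 1, 1, 1, 26, …] (period length 5).
Convergents:
  p_0/q_0 = 13/1
  p_1/q_1 = 14/1
  p_2/q_2 = 27/2
  p_3/q_3 = 41/3
  p_4/q_4 = 68/5
q_3 = 3 ≤ 4 < 5 = q_4, so the answer is 41/3.

41/3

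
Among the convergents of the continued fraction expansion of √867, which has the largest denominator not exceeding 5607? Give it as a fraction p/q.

70226/2385

√867 = [29; 2, 4, 29, 4, 2, 58, …] (period length 6).
Convergents:
  p_0/q_0 = 29/1
  p_1/q_1 = 59/2
  p_2/q_2 = 265/9
  p_3/q_3 = 7744/263
  p_4/q_4 = 31241/1061
  p_5/q_5 = 70226/2385
  p_6/q_6 = 4104349/139391
q_5 = 2385 ≤ 5607 < 139391 = q_6, so the answer is 70226/2385.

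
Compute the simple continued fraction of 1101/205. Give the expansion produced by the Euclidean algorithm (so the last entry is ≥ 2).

[5; 2, 1, 2, 3, 3, 2]

1101 = 5×205 + 76
205 = 2×76 + 53
76 = 1×53 + 23
53 = 2×23 + 7
23 = 3×7 + 2
7 = 3×2 + 1
2 = 2×1 + 0  (stop)
So 1101/205 = [5; 2, 1, 2, 3, 3, 2].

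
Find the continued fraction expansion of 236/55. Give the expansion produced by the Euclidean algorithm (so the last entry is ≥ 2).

[4; 3, 2, 3, 2]

236 = 4×55 + 16
55 = 3×16 + 7
16 = 2×7 + 2
7 = 3×2 + 1
2 = 2×1 + 0  (stop)
So 236/55 = [4; 3, 2, 3, 2].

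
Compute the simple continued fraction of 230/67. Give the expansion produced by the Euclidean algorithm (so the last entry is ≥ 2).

[3; 2, 3, 4, 2]

230 = 3×67 + 29
67 = 2×29 + 9
29 = 3×9 + 2
9 = 4×2 + 1
2 = 2×1 + 0  (stop)
So 230/67 = [3; 2, 3, 4, 2].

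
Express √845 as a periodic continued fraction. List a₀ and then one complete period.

a₀ = ⌊√845⌋ = 29.
With m₀=0, d₀=1 and mₖ₊₁ = dₖaₖ − mₖ, dₖ₊₁ = (n − mₖ₊₁²)/dₖ, aₖ₊₁ = ⌊(a₀+mₖ₊₁)/dₖ₊₁⌋:
  k=1: m=29, d=4, a=14
  k=2: m=27, d=29, a=1
  k=3: m=2, d=29, a=1
  k=4: m=27, d=4, a=14
  k=5: m=29, d=1, a=58
d=1 and a=2a₀=58 at k=5, so the next step gives (m, d) = (29, 4) again — its k=1 value — and the period has length 5.

[29; 14, 1, 1, 14, 58]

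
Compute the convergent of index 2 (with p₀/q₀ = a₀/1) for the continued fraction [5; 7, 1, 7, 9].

41/8

Using pₖ = aₖpₖ₋₁ + pₖ₋₂, qₖ = aₖqₖ₋₁ + qₖ₋₂ (with p₋₁=1, p₋₂=0, q₋₁=0, q₋₂=1):
  k=0: a=5, p=5, q=1
  k=1: a=7, p=36, q=7
  k=2: a=1, p=41, q=8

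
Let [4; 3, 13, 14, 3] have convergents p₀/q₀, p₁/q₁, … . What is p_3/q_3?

2435/563

Using pₖ = aₖpₖ₋₁ + pₖ₋₂, qₖ = aₖqₖ₋₁ + qₖ₋₂ (with p₋₁=1, p₋₂=0, q₋₁=0, q₋₂=1):
  k=0: a=4, p=4, q=1
  k=1: a=3, p=13, q=3
  k=2: a=13, p=173, q=40
  k=3: a=14, p=2435, q=563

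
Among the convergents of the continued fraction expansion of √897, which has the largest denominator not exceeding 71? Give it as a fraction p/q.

599/20

√897 = [29; 1, 18, 1, 58, …] (period length 4).
Convergents:
  p_0/q_0 = 29/1
  p_1/q_1 = 30/1
  p_2/q_2 = 569/19
  p_3/q_3 = 599/20
  p_4/q_4 = 35311/1179
q_3 = 20 ≤ 71 < 1179 = q_4, so the answer is 599/20.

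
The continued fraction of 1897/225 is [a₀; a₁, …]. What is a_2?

1897 = 8·225 + 97   →  a_0 = 8
225 = 2·97 + 31   →  a_1 = 2
97 = 3·31 + 4   →  a_2 = 3

3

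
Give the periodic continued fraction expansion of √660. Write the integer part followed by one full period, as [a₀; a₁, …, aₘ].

[25; 1, 2, 4, 2, 1, 50]

a₀ = ⌊√660⌋ = 25.
With m₀=0, d₀=1 and mₖ₊₁ = dₖaₖ − mₖ, dₖ₊₁ = (n − mₖ₊₁²)/dₖ, aₖ₊₁ = ⌊(a₀+mₖ₊₁)/dₖ₊₁⌋:
  k=1: m=25, d=35, a=1
  k=2: m=10, d=16, a=2
  k=3: m=22, d=11, a=4
  k=4: m=22, d=16, a=2
  k=5: m=10, d=35, a=1
  k=6: m=25, d=1, a=50
d=1 and a=2a₀=50 at k=6, so the next step gives (m, d) = (25, 35) again — its k=1 value — and the period has length 6.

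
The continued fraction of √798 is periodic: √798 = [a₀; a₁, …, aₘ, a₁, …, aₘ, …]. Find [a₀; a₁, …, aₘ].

[28; 4, 56]

a₀ = ⌊√798⌋ = 28.
With m₀=0, d₀=1 and mₖ₊₁ = dₖaₖ − mₖ, dₖ₊₁ = (n − mₖ₊₁²)/dₖ, aₖ₊₁ = ⌊(a₀+mₖ₊₁)/dₖ₊₁⌋:
  k=1: m=28, d=14, a=4
  k=2: m=28, d=1, a=56
d=1 and a=2a₀=56 at k=2, so the next step gives (m, d) = (28, 14) again — its k=1 value — and the period has length 2.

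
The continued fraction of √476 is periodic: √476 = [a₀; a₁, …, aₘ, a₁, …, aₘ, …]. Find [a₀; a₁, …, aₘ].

a₀ = ⌊√476⌋ = 21.
With m₀=0, d₀=1 and mₖ₊₁ = dₖaₖ − mₖ, dₖ₊₁ = (n − mₖ₊₁²)/dₖ, aₖ₊₁ = ⌊(a₀+mₖ₊₁)/dₖ₊₁⌋:
  k=1: m=21, d=35, a=1
  k=2: m=14, d=8, a=4
  k=3: m=18, d=19, a=2
  k=4: m=20, d=4, a=10
  k=5: m=20, d=19, a=2
  k=6: m=18, d=8, a=4
  k=7: m=14, d=35, a=1
  k=8: m=21, d=1, a=42
d=1 and a=2a₀=42 at k=8, so the next step gives (m, d) = (21, 35) again — its k=1 value — and the period has length 8.

[21; 1, 4, 2, 10, 2, 4, 1, 42]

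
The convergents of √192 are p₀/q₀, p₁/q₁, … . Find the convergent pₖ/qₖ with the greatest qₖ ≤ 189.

√192 = [13; 1, 5, 1, 26, …] (period length 4).
Convergents:
  p_0/q_0 = 13/1
  p_1/q_1 = 14/1
  p_2/q_2 = 83/6
  p_3/q_3 = 97/7
  p_4/q_4 = 2605/188
  p_5/q_5 = 2702/195
q_4 = 188 ≤ 189 < 195 = q_5, so the answer is 2605/188.

2605/188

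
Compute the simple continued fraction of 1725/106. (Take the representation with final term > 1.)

1725 = 16*106 + 29
106 = 3*29 + 19
29 = 1*19 + 10
19 = 1*10 + 9
10 = 1*9 + 1
9 = 9*1 + 0  (stop)
So 1725/106 = [16; 3, 1, 1, 1, 9].

[16; 3, 1, 1, 1, 9]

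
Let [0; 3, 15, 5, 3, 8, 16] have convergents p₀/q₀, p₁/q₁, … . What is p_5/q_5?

2020/6193

Using pₖ = aₖpₖ₋₁ + pₖ₋₂, qₖ = aₖqₖ₋₁ + qₖ₋₂ (with p₋₁=1, p₋₂=0, q₋₁=0, q₋₂=1):
  k=0: a=0, p=0, q=1
  k=1: a=3, p=1, q=3
  k=2: a=15, p=15, q=46
  k=3: a=5, p=76, q=233
  k=4: a=3, p=243, q=745
  k=5: a=8, p=2020, q=6193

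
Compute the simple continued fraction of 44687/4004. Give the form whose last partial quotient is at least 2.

44687 = 11×4004 + 643
4004 = 6×643 + 146
643 = 4×146 + 59
146 = 2×59 + 28
59 = 2×28 + 3
28 = 9×3 + 1
3 = 3×1 + 0  (stop)
So 44687/4004 = [11; 6, 4, 2, 2, 9, 3].

[11; 6, 4, 2, 2, 9, 3]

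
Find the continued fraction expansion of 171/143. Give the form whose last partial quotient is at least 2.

[1; 5, 9, 3]

171 = 1×143 + 28
143 = 5×28 + 3
28 = 9×3 + 1
3 = 3×1 + 0  (stop)
So 171/143 = [1; 5, 9, 3].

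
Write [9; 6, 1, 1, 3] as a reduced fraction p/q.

421/46

Using pₖ = aₖpₖ₋₁ + pₖ₋₂ and qₖ = aₖqₖ₋₁ + qₖ₋₂:
  k=0: a=9, p=9, q=1
  k=1: a=6, p=55, q=6
  k=2: a=1, p=64, q=7
  k=3: a=1, p=119, q=13
  k=4: a=3, p=421, q=46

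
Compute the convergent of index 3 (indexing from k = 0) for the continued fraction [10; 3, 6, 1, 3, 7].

Using pₖ = aₖpₖ₋₁ + pₖ₋₂, qₖ = aₖqₖ₋₁ + qₖ₋₂ (with p₋₁=1, p₋₂=0, q₋₁=0, q₋₂=1):
  k=0: a=10, p=10, q=1
  k=1: a=3, p=31, q=3
  k=2: a=6, p=196, q=19
  k=3: a=1, p=227, q=22

227/22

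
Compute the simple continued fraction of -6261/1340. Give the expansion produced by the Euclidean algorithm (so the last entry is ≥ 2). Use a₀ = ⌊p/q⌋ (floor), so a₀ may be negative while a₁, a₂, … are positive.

[-5; 3, 19, 11, 2]

-6261 = -5·1340 + 439
1340 = 3·439 + 23
439 = 19·23 + 2
23 = 11·2 + 1
2 = 2·1 + 0  (stop)
So -6261/1340 = [-5; 3, 19, 11, 2].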